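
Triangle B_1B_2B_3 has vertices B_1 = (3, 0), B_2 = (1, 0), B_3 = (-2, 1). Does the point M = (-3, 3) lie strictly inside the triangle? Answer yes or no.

no

Barycentric coordinates of M: (5/2, -9/2, 3).
The three coordinates are positive, negative, positive; a point is interior exactly when all three are positive.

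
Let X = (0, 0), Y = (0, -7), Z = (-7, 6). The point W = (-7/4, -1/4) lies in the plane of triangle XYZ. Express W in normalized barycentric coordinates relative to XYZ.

Signed area of the reference triangle: [XYZ] = ½·(0·(-7−6) + 0·(6−0) + (-7)·(0−(-7))) = ½·(0 + 0 − 49) = -49/2.
[WYZ] = ½·((-7/4)·(-7−6) + 0·(6−(-1/4)) + (-7)·(-1/4−(-7))) = ½·(91/4 + 0 − 189/4) = -49/4, so the X-coordinate is (-49/4)/(-49/2) = 1/2.
[XWZ] = ½·(0·(-1/4−6) + (-7/4)·(6−0) + (-7)·(0−(-1/4))) = ½·(0 − 21/2 − 7/4) = -49/8, so the Y-coordinate is 1/4.
[XYW] = ½·(0·(-7−(-1/4)) + 0·(-1/4−0) + (-7/4)·(0−(-7))) = ½·(0 + 0 − 49/4) = -49/8, so the Z-coordinate is 1/4.

(1/2, 1/4, 1/4)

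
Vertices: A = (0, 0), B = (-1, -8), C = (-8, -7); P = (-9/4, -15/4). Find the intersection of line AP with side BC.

Barycentric coordinates of P with respect to ABC: (1/2, 1/4, 1/4).
On side BC the A-coordinate is zero; dropping P's A-weight 1/2 and renormalizing the remaining 1/4 : 1/4 gives weights 1/2, 1/2 on B, C.
Q = (1/2)·(-1, -8) + (1/2)·(-8, -7) = (-9/2, -15/2).

(-9/2, -15/2)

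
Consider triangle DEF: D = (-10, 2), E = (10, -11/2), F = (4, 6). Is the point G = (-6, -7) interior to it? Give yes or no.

Barycentric coordinates of G: (193/185, 142/185, -30/37).
The three coordinates are positive, positive, negative; a point is interior exactly when all three are positive.

no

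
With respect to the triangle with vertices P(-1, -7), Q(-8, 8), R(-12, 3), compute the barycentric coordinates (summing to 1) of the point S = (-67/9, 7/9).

(1/3, 2/9, 4/9)

Signed area of the reference triangle: [PQR] = ½·((-1)·(8−3) + (-8)·(3−(-7)) + (-12)·(-7−8)) = ½·(-5 − 80 + 180) = 95/2.
[SQR] = ½·((-67/9)·(8−3) + (-8)·(3−(7/9)) + (-12)·(7/9−8)) = ½·(-335/9 − 160/9 + 260/3) = 95/6, so the P-coordinate is (95/6)/(95/2) = 1/3.
[PSR] = ½·((-1)·(7/9−3) + (-67/9)·(3−(-7)) + (-12)·(-7−(7/9))) = ½·(20/9 − 670/9 + 280/3) = 95/9, so the Q-coordinate is 2/9.
[PQS] = ½·((-1)·(8−(7/9)) + (-8)·(7/9−(-7)) + (-67/9)·(-7−8)) = ½·(-65/9 − 560/9 + 335/3) = 190/9, so the R-coordinate is 4/9.
Check: 1/3 + 2/9 + 4/9 = 1.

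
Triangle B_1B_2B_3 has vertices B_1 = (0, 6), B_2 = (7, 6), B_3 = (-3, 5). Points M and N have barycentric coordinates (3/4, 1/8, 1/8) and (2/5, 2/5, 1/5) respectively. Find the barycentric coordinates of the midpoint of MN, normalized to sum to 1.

(23/40, 21/80, 13/80)

Since both coordinate triples sum to 1, the midpoint's barycentrics are the componentwise average.
(3/4+2/5)/2 = 23/40; similarly 21/80 and 13/80.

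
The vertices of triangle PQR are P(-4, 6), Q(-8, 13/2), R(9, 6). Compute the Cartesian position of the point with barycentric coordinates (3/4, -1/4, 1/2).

S = (3/4)·P + (-1/4)·Q + (1/2)·R.
x-coordinate: (3/4)·(-4) + (-1/4)·(-8) + (1/2)·9 = 7/2.
y-coordinate: (3/4)·6 + (-1/4)·(13/2) + (1/2)·6 = 47/8.

(7/2, 47/8)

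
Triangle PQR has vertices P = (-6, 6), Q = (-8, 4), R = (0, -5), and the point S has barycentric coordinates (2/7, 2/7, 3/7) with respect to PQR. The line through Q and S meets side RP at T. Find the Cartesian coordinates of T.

(-12/5, -3/5)

Line QS meets RP where the Q-coordinate vanishes; zeroing S's Q-weight and renormalizing leaves R, P-weights 3/7 : 2/7 → (3/5, 2/5).
So T = (3/5)·R + (2/5)·P = (-12/5, -3/5).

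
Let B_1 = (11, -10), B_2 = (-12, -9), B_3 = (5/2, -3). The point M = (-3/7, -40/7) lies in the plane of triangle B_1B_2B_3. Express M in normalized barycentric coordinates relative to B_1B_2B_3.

Signed area of the reference triangle: [B_1B_2B_3] = ½·(11·(-9−(-3)) + (-12)·(-3−(-10)) + (5/2)·(-10−(-9))) = ½·(-66 − 84 − 5/2) = -305/4.
[MB_2B_3] = ½·((-3/7)·(-9−(-3)) + (-12)·(-3−(-40/7)) + (5/2)·(-40/7−(-9))) = ½·(18/7 − 228/7 + 115/14) = -305/28, so the B_1-coordinate is (-305/28)/(-305/4) = 1/7.
[B_1MB_3] = ½·(11·(-40/7−(-3)) + (-3/7)·(-3−(-10)) + (5/2)·(-10−(-40/7))) = ½·(-209/7 − 3 − 75/7) = -305/14, so the B_2-coordinate is 2/7.
[B_1B_2M] = ½·(11·(-9−(-40/7)) + (-12)·(-40/7−(-10)) + (-3/7)·(-10−(-9))) = ½·(-253/7 − 360/7 + 3/7) = -305/7, so the B_3-coordinate is 4/7.
Check: 1/7 + 2/7 + 4/7 = 1.

(1/7, 2/7, 4/7)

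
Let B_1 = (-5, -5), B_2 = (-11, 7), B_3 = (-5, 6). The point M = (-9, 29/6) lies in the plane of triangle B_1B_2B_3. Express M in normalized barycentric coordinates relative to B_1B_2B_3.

(1/6, 2/3, 1/6)

Signed area of the reference triangle: [B_1B_2B_3] = ½·((-5)·(7−6) + (-11)·(6−(-5)) + (-5)·(-5−7)) = ½·(-5 − 121 + 60) = -33.
[MB_2B_3] = ½·((-9)·(7−6) + (-11)·(6−(29/6)) + (-5)·(29/6−7)) = ½·(-9 − 77/6 + 65/6) = -11/2, so the B_1-coordinate is (-11/2)/(-33) = 1/6.
[B_1MB_3] = ½·((-5)·(29/6−6) + (-9)·(6−(-5)) + (-5)·(-5−(29/6))) = ½·(35/6 − 99 + 295/6) = -22, so the B_2-coordinate is 2/3.
[B_1B_2M] = ½·((-5)·(7−(29/6)) + (-11)·(29/6−(-5)) + (-9)·(-5−7)) = ½·(-65/6 − 649/6 + 108) = -11/2, so the B_3-coordinate is 1/6.
Check: 1/6 + 2/3 + 1/6 = 1.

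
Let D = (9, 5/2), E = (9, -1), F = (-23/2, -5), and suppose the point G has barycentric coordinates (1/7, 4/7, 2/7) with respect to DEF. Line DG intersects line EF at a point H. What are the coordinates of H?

(13/6, -7/3)

Line DG meets EF where the D-coordinate vanishes; zeroing G's D-weight and renormalizing leaves E, F-weights 4/7 : 2/7 → (2/3, 1/3).
So H = (2/3)·E + (1/3)·F = (13/6, -7/3).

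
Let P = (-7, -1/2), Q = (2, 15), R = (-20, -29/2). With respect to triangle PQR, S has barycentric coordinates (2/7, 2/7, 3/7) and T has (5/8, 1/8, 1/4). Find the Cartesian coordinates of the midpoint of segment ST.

(-153/16, -463/224)

Barycentric coordinates of the midpoint are the average: (51/112, 23/112, 19/56).
Converting: (51/112)·P + (23/112)·Q + (19/56)·R = (-153/16, -463/224).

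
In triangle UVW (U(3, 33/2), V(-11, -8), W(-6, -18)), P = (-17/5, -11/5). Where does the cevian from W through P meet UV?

Barycentric coordinates of P with respect to UVW: (2/5, 1/5, 2/5).
On side UV the W-coordinate is zero; dropping P's W-weight 2/5 and renormalizing the remaining 2/5 : 1/5 gives weights 2/3, 1/3 on U, V.
Q = (2/3)·(3, 33/2) + (1/3)·(-11, -8) = (-5/3, 25/3).

(-5/3, 25/3)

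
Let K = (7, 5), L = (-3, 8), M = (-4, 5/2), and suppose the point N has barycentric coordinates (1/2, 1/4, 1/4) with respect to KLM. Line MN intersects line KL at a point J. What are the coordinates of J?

Line MN meets KL where the M-coordinate vanishes; zeroing N's M-weight and renormalizing leaves K, L-weights 1/2 : 1/4 → (2/3, 1/3).
So J = (2/3)·K + (1/3)·L = (11/3, 6).

(11/3, 6)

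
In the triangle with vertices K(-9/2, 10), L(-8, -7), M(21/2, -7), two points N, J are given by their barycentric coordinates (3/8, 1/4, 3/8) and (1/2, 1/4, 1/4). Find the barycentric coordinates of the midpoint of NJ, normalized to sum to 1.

(7/16, 1/4, 5/16)

Since both coordinate triples sum to 1, the midpoint's barycentrics are the componentwise average.
(3/8+1/2)/2 = 7/16; similarly 1/4 and 5/16.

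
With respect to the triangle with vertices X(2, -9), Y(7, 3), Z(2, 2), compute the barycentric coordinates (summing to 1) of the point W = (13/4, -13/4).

Signed area of the reference triangle: [XYZ] = ½·(2·(3−2) + 7·(2−(-9)) + 2·(-9−3)) = ½·(2 + 77 − 24) = 55/2.
[WYZ] = ½·((13/4)·(3−2) + 7·(2−(-13/4)) + 2·(-13/4−3)) = ½·(13/4 + 147/4 − 25/2) = 55/4, so the X-coordinate is (55/4)/(55/2) = 1/2.
[XWZ] = ½·(2·(-13/4−2) + (13/4)·(2−(-9)) + 2·(-9−(-13/4))) = ½·(-21/2 + 143/4 − 23/2) = 55/8, so the Y-coordinate is 1/4.
[XYW] = ½·(2·(3−(-13/4)) + 7·(-13/4−(-9)) + (13/4)·(-9−3)) = ½·(25/2 + 161/4 − 39) = 55/8, so the Z-coordinate is 1/4.
Check: 1/2 + 1/4 + 1/4 = 1.

(1/2, 1/4, 1/4)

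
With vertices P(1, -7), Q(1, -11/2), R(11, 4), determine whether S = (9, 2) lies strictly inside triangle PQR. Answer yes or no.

yes

Barycentric coordinates of S: (1/15, 2/15, 4/5).
The three coordinates are positive, positive, positive; a point is interior exactly when all three are positive.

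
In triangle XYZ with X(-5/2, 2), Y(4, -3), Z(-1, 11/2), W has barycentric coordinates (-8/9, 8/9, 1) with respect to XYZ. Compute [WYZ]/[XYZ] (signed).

-8/9

The signed ratio [WYZ]/[XYZ] equals the barycentric coordinate of W at vertex X, which is -8/9.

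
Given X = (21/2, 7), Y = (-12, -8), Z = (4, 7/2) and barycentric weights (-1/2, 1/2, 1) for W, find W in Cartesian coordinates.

(-29/4, -4)

W = (-1/2)·X + (1/2)·Y + 1·Z.
x-coordinate: (-1/2)·(21/2) + (1/2)·(-12) + 1·4 = -29/4.
y-coordinate: (-1/2)·7 + (1/2)·(-8) + 1·(7/2) = -4.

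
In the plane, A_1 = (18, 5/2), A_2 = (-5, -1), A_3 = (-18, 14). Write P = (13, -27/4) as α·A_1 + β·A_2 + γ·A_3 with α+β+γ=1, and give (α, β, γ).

Signed area of the reference triangle: [A_1A_2A_3] = ½·(18·(-1−14) + (-5)·(14−(5/2)) + (-18)·(5/2−(-1))) = ½·(-270 − 115/2 − 63) = -781/4.
[PA_2A_3] = ½·(13·(-1−14) + (-5)·(14−(-27/4)) + (-18)·(-27/4−(-1))) = ½·(-195 − 415/4 + 207/2) = -781/8, so the A_1-coordinate is (-781/8)/(-781/4) = 1/2.
[A_1PA_3] = ½·(18·(-27/4−14) + 13·(14−(5/2)) + (-18)·(5/2−(-27/4))) = ½·(-747/2 + 299/2 − 333/2) = -781/4, so the A_2-coordinate is 1.
[A_1A_2P] = ½·(18·(-1−(-27/4)) + (-5)·(-27/4−(5/2)) + 13·(5/2−(-1))) = ½·(207/2 + 185/4 + 91/2) = 781/8, so the A_3-coordinate is -1/2.
Check: 1/2 + 1 − 1/2 = 1.

(1/2, 1, -1/2)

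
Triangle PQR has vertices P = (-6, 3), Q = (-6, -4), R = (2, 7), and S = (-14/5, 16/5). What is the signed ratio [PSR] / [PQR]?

1/5

[PQR] = ½·((-6)·(-4−7) + (-6)·(7−3) + 2·(3−(-4))) = ½·(66 − 24 + 14) = 28.
[PSR] = ½·((-6)·(16/5−7) + (-14/5)·(7−3) + 2·(3−(16/5))) = ½·(114/5 − 56/5 − 2/5) = 28/5, so the ratio is (28/5)/28 = 1/5.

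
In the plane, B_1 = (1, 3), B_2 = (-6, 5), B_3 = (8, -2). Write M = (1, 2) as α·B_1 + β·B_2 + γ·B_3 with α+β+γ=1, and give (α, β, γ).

(1/3, 1/3, 1/3)

Signed area of the reference triangle: [B_1B_2B_3] = ½·(1·(5−(-2)) + (-6)·(-2−3) + 8·(3−5)) = ½·(7 + 30 − 16) = 21/2.
[MB_2B_3] = ½·(1·(5−(-2)) + (-6)·(-2−2) + 8·(2−5)) = ½·(7 + 24 − 24) = 7/2, so the B_1-coordinate is (7/2)/(21/2) = 1/3.
[B_1MB_3] = ½·(1·(2−(-2)) + 1·(-2−3) + 8·(3−2)) = ½·(4 − 5 + 8) = 7/2, so the B_2-coordinate is 1/3.
[B_1B_2M] = ½·(1·(5−2) + (-6)·(2−3) + 1·(3−5)) = ½·(3 + 6 − 2) = 7/2, so the B_3-coordinate is 1/3.
Check: 1/3 + 1/3 + 1/3 = 1.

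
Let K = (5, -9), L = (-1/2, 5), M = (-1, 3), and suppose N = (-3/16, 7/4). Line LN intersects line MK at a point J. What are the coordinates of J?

(-1/7, 9/7)

Barycentric coordinates of N with respect to KLM: (1/8, 1/8, 3/4).
On side MK the L-coordinate is zero; dropping N's L-weight 1/8 and renormalizing the remaining 3/4 : 1/8 gives weights 6/7, 1/7 on M, K.
J = (6/7)·(-1, 3) + (1/7)·(5, -9) = (-1/7, 9/7).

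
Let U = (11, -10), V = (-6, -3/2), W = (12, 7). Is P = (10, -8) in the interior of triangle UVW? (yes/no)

yes

Barycentric coordinates of P: (506/595, 38/595, 3/35).
The three coordinates are positive, positive, positive; a point is interior exactly when all three are positive.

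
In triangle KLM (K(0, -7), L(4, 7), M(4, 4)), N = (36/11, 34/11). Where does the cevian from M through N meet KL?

(8/3, 7/3)

Barycentric coordinates of N with respect to KLM: (2/11, 4/11, 5/11).
On side KL the M-coordinate is zero; dropping N's M-weight 5/11 and renormalizing the remaining 2/11 : 4/11 gives weights 1/3, 2/3 on K, L.
J = (1/3)·(0, -7) + (2/3)·(4, 7) = (8/3, 7/3).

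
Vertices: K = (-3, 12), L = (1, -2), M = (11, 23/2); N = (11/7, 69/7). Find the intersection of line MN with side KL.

Barycentric coordinates of N with respect to KLM: (4/7, 1/7, 2/7).
On side KL the M-coordinate is zero; dropping N's M-weight 2/7 and renormalizing the remaining 4/7 : 1/7 gives weights 4/5, 1/5 on K, L.
J = (4/5)·(-3, 12) + (1/5)·(1, -2) = (-11/5, 46/5).

(-11/5, 46/5)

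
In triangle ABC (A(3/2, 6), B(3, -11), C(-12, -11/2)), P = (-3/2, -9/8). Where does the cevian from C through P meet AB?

Barycentric coordinates of P with respect to ABC: (1/2, 1/4, 1/4).
On side AB the C-coordinate is zero; dropping P's C-weight 1/4 and renormalizing the remaining 1/2 : 1/4 gives weights 2/3, 1/3 on A, B.
Q = (2/3)·(3/2, 6) + (1/3)·(3, -11) = (2, 1/3).

(2, 1/3)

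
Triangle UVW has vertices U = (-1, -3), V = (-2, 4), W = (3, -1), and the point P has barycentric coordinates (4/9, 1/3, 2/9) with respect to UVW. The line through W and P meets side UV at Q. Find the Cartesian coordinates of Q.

Line WP meets UV where the W-coordinate vanishes; zeroing P's W-weight and renormalizing leaves U, V-weights 4/9 : 1/3 → (4/7, 3/7).
So Q = (4/7)·U + (3/7)·V = (-10/7, 0).

(-10/7, 0)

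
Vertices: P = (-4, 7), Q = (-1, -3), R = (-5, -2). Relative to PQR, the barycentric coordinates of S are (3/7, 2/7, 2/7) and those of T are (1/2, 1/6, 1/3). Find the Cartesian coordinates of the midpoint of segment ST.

Barycentric coordinates of the midpoint are the average: (13/28, 19/84, 13/42).
Converting: (13/28)·P + (19/84)·Q + (13/42)·R = (-305/84, 41/21).

(-305/84, 41/21)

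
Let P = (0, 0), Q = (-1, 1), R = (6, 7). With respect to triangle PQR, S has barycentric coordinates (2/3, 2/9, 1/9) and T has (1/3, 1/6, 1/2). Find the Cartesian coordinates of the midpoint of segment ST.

(59/36, 7/3)

Barycentric coordinates of the midpoint are the average: (1/2, 7/36, 11/36).
Converting: (1/2)·P + (7/36)·Q + (11/36)·R = (59/36, 7/3).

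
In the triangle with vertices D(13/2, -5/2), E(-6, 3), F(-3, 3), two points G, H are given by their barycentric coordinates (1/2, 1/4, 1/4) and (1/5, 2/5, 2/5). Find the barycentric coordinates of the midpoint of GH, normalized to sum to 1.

(7/20, 13/40, 13/40)

Since both coordinate triples sum to 1, the midpoint's barycentrics are the componentwise average.
(1/2+1/5)/2 = 7/20; similarly 13/40 and 13/40.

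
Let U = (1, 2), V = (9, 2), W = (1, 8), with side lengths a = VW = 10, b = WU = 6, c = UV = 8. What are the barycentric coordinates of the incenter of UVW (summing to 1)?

(5/12, 1/4, 1/3)

The incenter has barycentric coordinates proportional to the opposite side lengths: (10 : 6 : 8).
Normalizing by 10+6+8 = 24 gives (5/12, 1/4, 1/3).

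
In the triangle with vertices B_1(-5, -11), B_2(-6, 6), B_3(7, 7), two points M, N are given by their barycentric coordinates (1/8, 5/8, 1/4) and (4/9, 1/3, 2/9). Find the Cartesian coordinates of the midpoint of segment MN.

Barycentric coordinates of the midpoint are the average: (41/144, 23/48, 17/72).
Converting: (41/144)·B_1 + (23/48)·B_2 + (17/72)·B_3 = (-127/48, 67/48).

(-127/48, 67/48)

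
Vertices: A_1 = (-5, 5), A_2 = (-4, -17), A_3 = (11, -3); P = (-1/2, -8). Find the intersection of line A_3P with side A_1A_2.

(-13/3, -29/3)

Barycentric coordinates of P with respect to A_1A_2A_3: (1/4, 1/2, 1/4).
On side A_1A_2 the A_3-coordinate is zero; dropping P's A_3-weight 1/4 and renormalizing the remaining 1/4 : 1/2 gives weights 1/3, 2/3 on A_1, A_2.
Q = (1/3)·(-5, 5) + (2/3)·(-4, -17) = (-13/3, -29/3).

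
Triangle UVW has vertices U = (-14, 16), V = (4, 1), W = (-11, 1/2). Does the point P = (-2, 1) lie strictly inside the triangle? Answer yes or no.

Barycentric coordinates of P: (1/78, 47/78, 5/13).
The three coordinates are positive, positive, positive; a point is interior exactly when all three are positive.

yes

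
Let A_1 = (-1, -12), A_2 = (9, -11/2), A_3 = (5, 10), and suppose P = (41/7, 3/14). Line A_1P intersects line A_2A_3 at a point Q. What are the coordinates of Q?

Barycentric coordinates of P with respect to A_1A_2A_3: (1/7, 3/7, 3/7).
On side A_2A_3 the A_1-coordinate is zero; dropping P's A_1-weight 1/7 and renormalizing the remaining 3/7 : 3/7 gives weights 1/2, 1/2 on A_2, A_3.
Q = (1/2)·(9, -11/2) + (1/2)·(5, 10) = (7, 9/4).

(7, 9/4)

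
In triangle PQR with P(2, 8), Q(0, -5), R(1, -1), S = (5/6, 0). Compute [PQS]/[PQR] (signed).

1/6

[PQR] = ½·(2·(-5−(-1)) + 0·(-1−8) + 1·(8−(-5))) = ½·(-8 + 0 + 13) = 5/2.
[PQS] = ½·(2·(-5−0) + 0·(0−8) + (5/6)·(8−(-5))) = ½·(-10 + 0 + 65/6) = 5/12, so the ratio is (5/12)/(5/2) = 1/6.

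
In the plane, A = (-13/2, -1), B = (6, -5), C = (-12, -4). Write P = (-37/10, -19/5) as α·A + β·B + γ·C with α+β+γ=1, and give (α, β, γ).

Signed area of the reference triangle: [ABC] = ½·((-13/2)·(-5−(-4)) + 6·(-4−(-1)) + (-12)·(-1−(-5))) = ½·(13/2 − 18 − 48) = -119/4.
[PBC] = ½·((-37/10)·(-5−(-4)) + 6·(-4−(-19/5)) + (-12)·(-19/5−(-5))) = ½·(37/10 − 6/5 − 72/5) = -119/20, so the A-coordinate is (-119/20)/(-119/4) = 1/5.
[APC] = ½·((-13/2)·(-19/5−(-4)) + (-37/10)·(-4−(-1)) + (-12)·(-1−(-19/5))) = ½·(-13/10 + 111/10 − 168/5) = -119/10, so the B-coordinate is 2/5.
[ABP] = ½·((-13/2)·(-5−(-19/5)) + 6·(-19/5−(-1)) + (-37/10)·(-1−(-5))) = ½·(39/5 − 84/5 − 74/5) = -119/10, so the C-coordinate is 2/5.

(1/5, 2/5, 2/5)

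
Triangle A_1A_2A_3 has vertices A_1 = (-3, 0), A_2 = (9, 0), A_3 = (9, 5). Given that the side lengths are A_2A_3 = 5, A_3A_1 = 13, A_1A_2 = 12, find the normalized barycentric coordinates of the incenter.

The incenter has barycentric coordinates proportional to the opposite side lengths: (5 : 13 : 12).
Normalizing by 5+13+12 = 30 gives (1/6, 13/30, 2/5).

(1/6, 13/30, 2/5)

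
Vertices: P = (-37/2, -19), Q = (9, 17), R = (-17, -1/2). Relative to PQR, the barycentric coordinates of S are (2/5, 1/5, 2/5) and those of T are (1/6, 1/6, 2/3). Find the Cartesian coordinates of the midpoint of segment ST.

Barycentric coordinates of the midpoint are the average: (17/60, 11/60, 8/15).
Converting: (17/60)·P + (11/60)·Q + (8/15)·R = (-1519/120, -38/15).

(-1519/120, -38/15)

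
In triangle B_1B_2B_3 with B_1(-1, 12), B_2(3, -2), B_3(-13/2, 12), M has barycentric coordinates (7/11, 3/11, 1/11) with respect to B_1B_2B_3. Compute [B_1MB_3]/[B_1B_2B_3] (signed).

3/11

The signed ratio [B_1MB_3]/[B_1B_2B_3] equals the barycentric coordinate of M at vertex B_2, which is 3/11.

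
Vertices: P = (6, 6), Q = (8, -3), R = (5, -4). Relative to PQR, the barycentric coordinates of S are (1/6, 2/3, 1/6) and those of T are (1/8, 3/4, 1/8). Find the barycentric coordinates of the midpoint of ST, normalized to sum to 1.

(7/48, 17/24, 7/48)

Since both coordinate triples sum to 1, the midpoint's barycentrics are the componentwise average.
(1/6+1/8)/2 = 7/48; similarly 17/24 and 7/48.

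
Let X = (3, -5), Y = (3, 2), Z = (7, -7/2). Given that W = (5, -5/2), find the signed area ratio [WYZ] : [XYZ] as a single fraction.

[XYZ] = ½·(3·(2−(-7/2)) + 3·(-7/2−(-5)) + 7·(-5−2)) = ½·(33/2 + 9/2 − 49) = -14.
[WYZ] = ½·(5·(2−(-7/2)) + 3·(-7/2−(-5/2)) + 7·(-5/2−2)) = ½·(55/2 − 3 − 63/2) = -7/2, so the ratio is (-7/2)/(-14) = 1/4.

1/4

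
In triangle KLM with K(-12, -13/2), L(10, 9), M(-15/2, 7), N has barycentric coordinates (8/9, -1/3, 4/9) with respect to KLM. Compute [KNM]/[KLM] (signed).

-1/3

The signed ratio [KNM]/[KLM] equals the barycentric coordinate of N at vertex L, which is -1/3.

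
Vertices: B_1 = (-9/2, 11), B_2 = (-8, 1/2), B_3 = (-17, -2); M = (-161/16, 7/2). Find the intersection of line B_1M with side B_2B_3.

(-67/5, -1)

Barycentric coordinates of M with respect to B_1B_2B_3: (3/8, 1/4, 3/8).
On side B_2B_3 the B_1-coordinate is zero; dropping M's B_1-weight 3/8 and renormalizing the remaining 1/4 : 3/8 gives weights 2/5, 3/5 on B_2, B_3.
N = (2/5)·(-8, 1/2) + (3/5)·(-17, -2) = (-67/5, -1).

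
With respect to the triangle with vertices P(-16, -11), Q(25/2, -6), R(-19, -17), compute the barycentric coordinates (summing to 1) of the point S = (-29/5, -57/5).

(1/5, 2/5, 2/5)

Signed area of the reference triangle: [PQR] = ½·((-16)·(-6−(-17)) + (25/2)·(-17−(-11)) + (-19)·(-11−(-6))) = ½·(-176 − 75 + 95) = -78.
[SQR] = ½·((-29/5)·(-6−(-17)) + (25/2)·(-17−(-57/5)) + (-19)·(-57/5−(-6))) = ½·(-319/5 − 70 + 513/5) = -78/5, so the P-coordinate is (-78/5)/(-78) = 1/5.
[PSR] = ½·((-16)·(-57/5−(-17)) + (-29/5)·(-17−(-11)) + (-19)·(-11−(-57/5))) = ½·(-448/5 + 174/5 − 38/5) = -156/5, so the Q-coordinate is 2/5.
[PQS] = ½·((-16)·(-6−(-57/5)) + (25/2)·(-57/5−(-11)) + (-29/5)·(-11−(-6))) = ½·(-432/5 − 5 + 29) = -156/5, so the R-coordinate is 2/5.
Check: 1/5 + 2/5 + 2/5 = 1.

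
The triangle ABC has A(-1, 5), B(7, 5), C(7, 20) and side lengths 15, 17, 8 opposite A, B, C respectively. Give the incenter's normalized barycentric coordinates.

(3/8, 17/40, 1/5)

The incenter has barycentric coordinates proportional to the opposite side lengths: (15 : 17 : 8).
Normalizing by 15+17+8 = 40 gives (3/8, 17/40, 1/5).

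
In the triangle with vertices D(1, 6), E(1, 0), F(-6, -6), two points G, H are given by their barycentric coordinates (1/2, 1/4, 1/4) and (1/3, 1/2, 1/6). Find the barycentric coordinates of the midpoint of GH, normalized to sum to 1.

(5/12, 3/8, 5/24)

Since both coordinate triples sum to 1, the midpoint's barycentrics are the componentwise average.
(1/2+1/3)/2 = 5/12; similarly 3/8 and 5/24.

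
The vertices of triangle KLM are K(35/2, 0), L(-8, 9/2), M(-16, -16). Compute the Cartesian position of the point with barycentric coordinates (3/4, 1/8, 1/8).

N = (3/4)·K + (1/8)·L + (1/8)·M.
x-coordinate: (3/4)·(35/2) + (1/8)·(-8) + (1/8)·(-16) = 81/8.
y-coordinate: (3/4)·0 + (1/8)·(9/2) + (1/8)·(-16) = -23/16.

(81/8, -23/16)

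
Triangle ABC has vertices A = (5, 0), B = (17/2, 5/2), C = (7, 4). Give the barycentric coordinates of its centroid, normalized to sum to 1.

(1/3, 1/3, 1/3)

The centroid is the average of the vertices, so each weight is 1/3.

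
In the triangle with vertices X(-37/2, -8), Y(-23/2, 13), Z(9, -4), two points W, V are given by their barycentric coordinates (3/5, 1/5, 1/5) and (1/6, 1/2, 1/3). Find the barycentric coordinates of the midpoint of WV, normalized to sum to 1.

Since both coordinate triples sum to 1, the midpoint's barycentrics are the componentwise average.
(3/5+1/6)/2 = 23/60; similarly 7/20 and 4/15.

(23/60, 7/20, 4/15)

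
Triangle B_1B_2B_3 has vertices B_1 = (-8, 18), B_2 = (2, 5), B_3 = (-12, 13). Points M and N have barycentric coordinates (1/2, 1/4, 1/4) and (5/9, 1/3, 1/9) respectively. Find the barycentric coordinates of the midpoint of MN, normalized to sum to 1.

Since both coordinate triples sum to 1, the midpoint's barycentrics are the componentwise average.
(1/2+5/9)/2 = 19/36; similarly 7/24 and 13/72.

(19/36, 7/24, 13/72)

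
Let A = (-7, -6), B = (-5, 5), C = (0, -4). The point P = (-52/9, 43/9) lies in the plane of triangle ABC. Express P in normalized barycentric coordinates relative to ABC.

(1/9, 1, -1/9)

Signed area of the reference triangle: [ABC] = ½·((-7)·(5−(-4)) + (-5)·(-4−(-6)) + 0·(-6−5)) = ½·(-63 − 10 + 0) = -73/2.
[PBC] = ½·((-52/9)·(5−(-4)) + (-5)·(-4−(43/9)) + 0·(43/9−5)) = ½·(-52 + 395/9 + 0) = -73/18, so the A-coordinate is (-73/18)/(-73/2) = 1/9.
[APC] = ½·((-7)·(43/9−(-4)) + (-52/9)·(-4−(-6)) + 0·(-6−(43/9))) = ½·(-553/9 − 104/9 + 0) = -73/2, so the B-coordinate is 1.
[ABP] = ½·((-7)·(5−(43/9)) + (-5)·(43/9−(-6)) + (-52/9)·(-6−5)) = ½·(-14/9 − 485/9 + 572/9) = 73/18, so the C-coordinate is -1/9.
Check: 1/9 + 1 − 1/9 = 1.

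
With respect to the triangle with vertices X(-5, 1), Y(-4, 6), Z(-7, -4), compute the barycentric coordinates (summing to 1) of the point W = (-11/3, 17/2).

(-5/6, 5/3, 1/6)

Signed area of the reference triangle: [XYZ] = ½·((-5)·(6−(-4)) + (-4)·(-4−1) + (-7)·(1−6)) = ½·(-50 + 20 + 35) = 5/2.
[WYZ] = ½·((-11/3)·(6−(-4)) + (-4)·(-4−(17/2)) + (-7)·(17/2−6)) = ½·(-110/3 + 50 − 35/2) = -25/12, so the X-coordinate is (-25/12)/(5/2) = -5/6.
[XWZ] = ½·((-5)·(17/2−(-4)) + (-11/3)·(-4−1) + (-7)·(1−(17/2))) = ½·(-125/2 + 55/3 + 105/2) = 25/6, so the Y-coordinate is 5/3.
[XYW] = ½·((-5)·(6−(17/2)) + (-4)·(17/2−1) + (-11/3)·(1−6)) = ½·(25/2 − 30 + 55/3) = 5/12, so the Z-coordinate is 1/6.
Check: -5/6 + 5/3 + 1/6 = 1.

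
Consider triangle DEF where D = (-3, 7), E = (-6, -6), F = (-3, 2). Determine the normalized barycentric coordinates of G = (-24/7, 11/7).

(1/7, 1/7, 5/7)

Signed area of the reference triangle: [DEF] = ½·((-3)·(-6−2) + (-6)·(2−7) + (-3)·(7−(-6))) = ½·(24 + 30 − 39) = 15/2.
[GEF] = ½·((-24/7)·(-6−2) + (-6)·(2−(11/7)) + (-3)·(11/7−(-6))) = ½·(192/7 − 18/7 − 159/7) = 15/14, so the D-coordinate is (15/14)/(15/2) = 1/7.
[DGF] = ½·((-3)·(11/7−2) + (-24/7)·(2−7) + (-3)·(7−(11/7))) = ½·(9/7 + 120/7 − 114/7) = 15/14, so the E-coordinate is 1/7.
[DEG] = ½·((-3)·(-6−(11/7)) + (-6)·(11/7−7) + (-24/7)·(7−(-6))) = ½·(159/7 + 228/7 − 312/7) = 75/14, so the F-coordinate is 5/7.
Check: 1/7 + 1/7 + 5/7 = 1.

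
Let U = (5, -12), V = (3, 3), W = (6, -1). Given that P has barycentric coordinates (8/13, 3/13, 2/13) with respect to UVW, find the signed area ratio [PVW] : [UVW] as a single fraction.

8/13

The signed ratio [PVW]/[UVW] equals the barycentric coordinate of P at vertex U, which is 8/13.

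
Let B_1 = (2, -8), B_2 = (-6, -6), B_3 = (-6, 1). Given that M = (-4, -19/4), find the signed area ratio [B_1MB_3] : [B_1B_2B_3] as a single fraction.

[B_1B_2B_3] = ½·(2·(-6−1) + (-6)·(1−(-8)) + (-6)·(-8−(-6))) = ½·(-14 − 54 + 12) = -28.
[B_1MB_3] = ½·(2·(-19/4−1) + (-4)·(1−(-8)) + (-6)·(-8−(-19/4))) = ½·(-23/2 − 36 + 39/2) = -14, so the ratio is (-14)/(-28) = 1/2.

1/2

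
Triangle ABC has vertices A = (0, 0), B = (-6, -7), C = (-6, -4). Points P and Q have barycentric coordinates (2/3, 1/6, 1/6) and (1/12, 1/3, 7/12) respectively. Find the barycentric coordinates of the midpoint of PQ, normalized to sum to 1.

Since both coordinate triples sum to 1, the midpoint's barycentrics are the componentwise average.
(2/3+1/12)/2 = 3/8; similarly 1/4 and 3/8.

(3/8, 1/4, 3/8)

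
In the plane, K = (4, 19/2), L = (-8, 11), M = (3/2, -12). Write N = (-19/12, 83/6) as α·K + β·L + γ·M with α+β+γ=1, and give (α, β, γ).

(2/3, 1/2, -1/6)

Signed area of the reference triangle: [KLM] = ½·(4·(11−(-12)) + (-8)·(-12−(19/2)) + (3/2)·(19/2−11)) = ½·(92 + 172 − 9/4) = 1047/8.
[NLM] = ½·((-19/12)·(11−(-12)) + (-8)·(-12−(83/6)) + (3/2)·(83/6−11)) = ½·(-437/12 + 620/3 + 17/4) = 349/4, so the K-coordinate is (349/4)/(1047/8) = 2/3.
[KNM] = ½·(4·(83/6−(-12)) + (-19/12)·(-12−(19/2)) + (3/2)·(19/2−(83/6))) = ½·(310/3 + 817/24 − 13/2) = 1047/16, so the L-coordinate is 1/2.
[KLN] = ½·(4·(11−(83/6)) + (-8)·(83/6−(19/2)) + (-19/12)·(19/2−11)) = ½·(-34/3 − 104/3 + 19/8) = -349/16, so the M-coordinate is -1/6.
Check: 2/3 + 1/2 − 1/6 = 1.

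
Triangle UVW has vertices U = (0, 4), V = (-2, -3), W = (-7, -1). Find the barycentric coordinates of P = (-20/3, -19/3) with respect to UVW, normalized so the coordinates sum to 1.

Signed area of the reference triangle: [UVW] = ½·(0·(-3−(-1)) + (-2)·(-1−4) + (-7)·(4−(-3))) = ½·(0 + 10 − 49) = -39/2.
[PVW] = ½·((-20/3)·(-3−(-1)) + (-2)·(-1−(-19/3)) + (-7)·(-19/3−(-3))) = ½·(40/3 − 32/3 + 70/3) = 13, so the U-coordinate is 13/(-39/2) = -2/3.
[UPW] = ½·(0·(-19/3−(-1)) + (-20/3)·(-1−4) + (-7)·(4−(-19/3))) = ½·(0 + 100/3 − 217/3) = -39/2, so the V-coordinate is 1.
[UVP] = ½·(0·(-3−(-19/3)) + (-2)·(-19/3−4) + (-20/3)·(4−(-3))) = ½·(0 + 62/3 − 140/3) = -13, so the W-coordinate is 2/3.
Check: -2/3 + 1 + 2/3 = 1.

(-2/3, 1, 2/3)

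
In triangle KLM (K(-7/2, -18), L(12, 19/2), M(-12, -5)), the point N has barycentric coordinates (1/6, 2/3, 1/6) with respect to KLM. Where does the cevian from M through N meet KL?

(89/10, 4)

Line MN meets KL where the M-coordinate vanishes; zeroing N's M-weight and renormalizing leaves K, L-weights 1/6 : 2/3 → (1/5, 4/5).
So J = (1/5)·K + (4/5)·L = (89/10, 4).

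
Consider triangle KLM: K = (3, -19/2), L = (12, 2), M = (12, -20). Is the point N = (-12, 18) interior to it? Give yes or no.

no

Barycentric coordinates of N: (8/3, 5/11, -70/33).
The three coordinates are positive, positive, negative; a point is interior exactly when all three are positive.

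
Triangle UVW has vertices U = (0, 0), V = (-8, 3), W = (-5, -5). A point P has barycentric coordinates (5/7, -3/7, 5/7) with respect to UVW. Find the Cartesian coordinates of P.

(-1/7, -34/7)

P = (5/7)·U + (-3/7)·V + (5/7)·W.
x-coordinate: (5/7)·0 + (-3/7)·(-8) + (5/7)·(-5) = -1/7.
y-coordinate: (5/7)·0 + (-3/7)·3 + (5/7)·(-5) = -34/7.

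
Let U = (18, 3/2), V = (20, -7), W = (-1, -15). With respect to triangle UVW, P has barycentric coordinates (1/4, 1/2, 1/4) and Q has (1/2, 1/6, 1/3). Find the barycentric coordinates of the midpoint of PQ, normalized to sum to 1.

(3/8, 1/3, 7/24)

Since both coordinate triples sum to 1, the midpoint's barycentrics are the componentwise average.
(1/4+1/2)/2 = 3/8; similarly 1/3 and 7/24.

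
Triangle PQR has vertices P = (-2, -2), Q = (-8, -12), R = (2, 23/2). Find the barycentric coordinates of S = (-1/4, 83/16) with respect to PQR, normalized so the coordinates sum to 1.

Signed area of the reference triangle: [PQR] = ½·((-2)·(-12−(23/2)) + (-8)·(23/2−(-2)) + 2·(-2−(-12))) = ½·(47 − 108 + 20) = -41/2.
[SQR] = ½·((-1/4)·(-12−(23/2)) + (-8)·(23/2−(83/16)) + 2·(83/16−(-12))) = ½·(47/8 − 101/2 + 275/8) = -41/8, so the P-coordinate is (-41/8)/(-41/2) = 1/4.
[PSR] = ½·((-2)·(83/16−(23/2)) + (-1/4)·(23/2−(-2)) + 2·(-2−(83/16))) = ½·(101/8 − 27/8 − 115/8) = -41/16, so the Q-coordinate is 1/8.
[PQS] = ½·((-2)·(-12−(83/16)) + (-8)·(83/16−(-2)) + (-1/4)·(-2−(-12))) = ½·(275/8 − 115/2 − 5/2) = -205/16, so the R-coordinate is 5/8.
Check: 1/4 + 1/8 + 5/8 = 1.

(1/4, 1/8, 5/8)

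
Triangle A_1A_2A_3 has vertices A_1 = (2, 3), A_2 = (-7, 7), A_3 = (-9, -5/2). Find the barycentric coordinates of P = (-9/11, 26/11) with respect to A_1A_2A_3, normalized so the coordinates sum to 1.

(8/11, 1/11, 2/11)

Signed area of the reference triangle: [A_1A_2A_3] = ½·(2·(7−(-5/2)) + (-7)·(-5/2−3) + (-9)·(3−7)) = ½·(19 + 77/2 + 36) = 187/4.
[PA_2A_3] = ½·((-9/11)·(7−(-5/2)) + (-7)·(-5/2−(26/11)) + (-9)·(26/11−7)) = ½·(-171/22 + 749/22 + 459/11) = 34, so the A_1-coordinate is 34/(187/4) = 8/11.
[A_1PA_3] = ½·(2·(26/11−(-5/2)) + (-9/11)·(-5/2−3) + (-9)·(3−(26/11))) = ½·(107/11 + 9/2 − 63/11) = 17/4, so the A_2-coordinate is 1/11.
[A_1A_2P] = ½·(2·(7−(26/11)) + (-7)·(26/11−3) + (-9/11)·(3−7)) = ½·(102/11 + 49/11 + 36/11) = 17/2, so the A_3-coordinate is 2/11.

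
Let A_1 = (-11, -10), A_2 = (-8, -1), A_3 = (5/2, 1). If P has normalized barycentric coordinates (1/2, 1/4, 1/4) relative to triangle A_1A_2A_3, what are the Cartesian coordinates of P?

P = (1/2)·A_1 + (1/4)·A_2 + (1/4)·A_3.
x-coordinate: (1/2)·(-11) + (1/4)·(-8) + (1/4)·(5/2) = -55/8.
y-coordinate: (1/2)·(-10) + (1/4)·(-1) + (1/4)·1 = -5.

(-55/8, -5)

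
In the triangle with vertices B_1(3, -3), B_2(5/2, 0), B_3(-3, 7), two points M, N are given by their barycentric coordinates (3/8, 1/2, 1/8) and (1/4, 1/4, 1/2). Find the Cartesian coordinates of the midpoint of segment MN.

Barycentric coordinates of the midpoint are the average: (5/16, 3/8, 5/16).
Converting: (5/16)·B_1 + (3/8)·B_2 + (5/16)·B_3 = (15/16, 5/4).

(15/16, 5/4)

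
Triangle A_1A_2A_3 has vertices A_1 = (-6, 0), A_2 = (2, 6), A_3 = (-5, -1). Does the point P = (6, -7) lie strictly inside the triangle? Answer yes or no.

no

Barycentric coordinates of P: (-17/2, 5/14, 64/7).
The three coordinates are negative, positive, positive; a point is interior exactly when all three are positive.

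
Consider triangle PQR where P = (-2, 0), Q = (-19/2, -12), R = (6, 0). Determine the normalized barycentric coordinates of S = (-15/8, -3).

Signed area of the reference triangle: [PQR] = ½·((-2)·(-12−0) + (-19/2)·(0−0) + 6·(0−(-12))) = ½·(24 + 0 + 72) = 48.
[SQR] = ½·((-15/8)·(-12−0) + (-19/2)·(0−(-3)) + 6·(-3−(-12))) = ½·(45/2 − 57/2 + 54) = 24, so the P-coordinate is 24/48 = 1/2.
[PSR] = ½·((-2)·(-3−0) + (-15/8)·(0−0) + 6·(0−(-3))) = ½·(6 + 0 + 18) = 12, so the Q-coordinate is 1/4.
[PQS] = ½·((-2)·(-12−(-3)) + (-19/2)·(-3−0) + (-15/8)·(0−(-12))) = ½·(18 + 57/2 − 45/2) = 12, so the R-coordinate is 1/4.

(1/2, 1/4, 1/4)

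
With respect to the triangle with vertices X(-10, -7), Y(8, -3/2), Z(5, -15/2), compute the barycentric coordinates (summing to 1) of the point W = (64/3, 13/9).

Signed area of the reference triangle: [XYZ] = ½·((-10)·(-3/2−(-15/2)) + 8·(-15/2−(-7)) + 5·(-7−(-3/2))) = ½·(-60 − 4 − 55/2) = -183/4.
[WYZ] = ½·((64/3)·(-3/2−(-15/2)) + 8·(-15/2−(13/9)) + 5·(13/9−(-3/2))) = ½·(128 − 644/9 + 265/18) = 427/12, so the X-coordinate is (427/12)/(-183/4) = -7/9.
[XWZ] = ½·((-10)·(13/9−(-15/2)) + (64/3)·(-15/2−(-7)) + 5·(-7−(13/9))) = ½·(-805/9 − 32/3 − 380/9) = -427/6, so the Y-coordinate is 14/9.
[XYW] = ½·((-10)·(-3/2−(13/9)) + 8·(13/9−(-7)) + (64/3)·(-7−(-3/2))) = ½·(265/9 + 608/9 − 352/3) = -61/6, so the Z-coordinate is 2/9.
Check: -7/9 + 14/9 + 2/9 = 1.

(-7/9, 14/9, 2/9)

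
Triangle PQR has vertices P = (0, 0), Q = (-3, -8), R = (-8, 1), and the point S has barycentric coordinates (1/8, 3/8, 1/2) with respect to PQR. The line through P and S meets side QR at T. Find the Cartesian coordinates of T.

Line PS meets QR where the P-coordinate vanishes; zeroing S's P-weight and renormalizing leaves Q, R-weights 3/8 : 1/2 → (3/7, 4/7).
So T = (3/7)·Q + (4/7)·R = (-41/7, -20/7).

(-41/7, -20/7)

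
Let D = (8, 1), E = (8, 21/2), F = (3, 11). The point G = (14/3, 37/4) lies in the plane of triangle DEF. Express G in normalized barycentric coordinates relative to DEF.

(1/6, 1/6, 2/3)

Signed area of the reference triangle: [DEF] = ½·(8·(21/2−11) + 8·(11−1) + 3·(1−(21/2))) = ½·(-4 + 80 − 57/2) = 95/4.
[GEF] = ½·((14/3)·(21/2−11) + 8·(11−(37/4)) + 3·(37/4−(21/2))) = ½·(-7/3 + 14 − 15/4) = 95/24, so the D-coordinate is (95/24)/(95/4) = 1/6.
[DGF] = ½·(8·(37/4−11) + (14/3)·(11−1) + 3·(1−(37/4))) = ½·(-14 + 140/3 − 99/4) = 95/24, so the E-coordinate is 1/6.
[DEG] = ½·(8·(21/2−(37/4)) + 8·(37/4−1) + (14/3)·(1−(21/2))) = ½·(10 + 66 − 133/3) = 95/6, so the F-coordinate is 2/3.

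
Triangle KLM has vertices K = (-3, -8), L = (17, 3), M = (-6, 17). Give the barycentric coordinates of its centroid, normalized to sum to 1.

(1/3, 1/3, 1/3)

The centroid is the average of the vertices, so each weight is 1/3.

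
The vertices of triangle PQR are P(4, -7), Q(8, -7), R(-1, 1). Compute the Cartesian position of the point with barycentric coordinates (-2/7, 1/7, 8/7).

(-8/7, 15/7)

S = (-2/7)·P + (1/7)·Q + (8/7)·R.
x-coordinate: (-2/7)·4 + (1/7)·8 + (8/7)·(-1) = -8/7.
y-coordinate: (-2/7)·(-7) + (1/7)·(-7) + (8/7)·1 = 15/7.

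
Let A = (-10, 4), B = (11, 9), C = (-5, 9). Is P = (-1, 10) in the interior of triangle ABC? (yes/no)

Barycentric coordinates of P: (-1/5, 3/16, 81/80).
The three coordinates are negative, positive, positive; a point is interior exactly when all three are positive.

no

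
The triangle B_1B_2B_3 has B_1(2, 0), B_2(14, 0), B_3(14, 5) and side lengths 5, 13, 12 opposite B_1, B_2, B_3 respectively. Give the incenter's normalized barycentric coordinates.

The incenter has barycentric coordinates proportional to the opposite side lengths: (5 : 13 : 12).
Normalizing by 5+13+12 = 30 gives (1/6, 13/30, 2/5).

(1/6, 13/30, 2/5)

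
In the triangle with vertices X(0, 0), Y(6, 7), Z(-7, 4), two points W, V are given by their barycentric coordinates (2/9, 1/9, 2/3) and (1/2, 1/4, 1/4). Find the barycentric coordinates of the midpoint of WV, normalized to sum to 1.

Since both coordinate triples sum to 1, the midpoint's barycentrics are the componentwise average.
(2/9+1/2)/2 = 13/36; similarly 13/72 and 11/24.

(13/36, 13/72, 11/24)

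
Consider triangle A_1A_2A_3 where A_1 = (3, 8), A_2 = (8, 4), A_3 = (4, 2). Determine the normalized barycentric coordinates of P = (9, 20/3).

(1/3, 4/3, -2/3)

Signed area of the reference triangle: [A_1A_2A_3] = ½·(3·(4−2) + 8·(2−8) + 4·(8−4)) = ½·(6 − 48 + 16) = -13.
[PA_2A_3] = ½·(9·(4−2) + 8·(2−(20/3)) + 4·(20/3−4)) = ½·(18 − 112/3 + 32/3) = -13/3, so the A_1-coordinate is (-13/3)/(-13) = 1/3.
[A_1PA_3] = ½·(3·(20/3−2) + 9·(2−8) + 4·(8−(20/3))) = ½·(14 − 54 + 16/3) = -52/3, so the A_2-coordinate is 4/3.
[A_1A_2P] = ½·(3·(4−(20/3)) + 8·(20/3−8) + 9·(8−4)) = ½·(-8 − 32/3 + 36) = 26/3, so the A_3-coordinate is -2/3.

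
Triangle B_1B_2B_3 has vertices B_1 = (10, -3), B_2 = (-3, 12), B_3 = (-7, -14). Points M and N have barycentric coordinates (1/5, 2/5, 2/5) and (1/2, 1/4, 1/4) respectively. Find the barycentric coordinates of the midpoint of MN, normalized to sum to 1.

(7/20, 13/40, 13/40)

Since both coordinate triples sum to 1, the midpoint's barycentrics are the componentwise average.
(1/5+1/2)/2 = 7/20; similarly 13/40 and 13/40.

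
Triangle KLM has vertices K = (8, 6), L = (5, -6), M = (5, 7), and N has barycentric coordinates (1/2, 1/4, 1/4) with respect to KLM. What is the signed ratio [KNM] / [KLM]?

The signed ratio [KNM]/[KLM] equals the barycentric coordinate of N at vertex L, which is 1/4.

1/4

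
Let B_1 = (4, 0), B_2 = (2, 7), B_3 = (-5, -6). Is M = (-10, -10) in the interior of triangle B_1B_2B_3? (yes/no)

no

Barycentric coordinates of M: (-37/75, -2/25, 118/75).
The three coordinates are negative, negative, positive; a point is interior exactly when all three are positive.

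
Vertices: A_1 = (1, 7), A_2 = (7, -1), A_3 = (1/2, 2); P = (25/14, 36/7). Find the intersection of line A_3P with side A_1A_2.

Barycentric coordinates of P with respect to A_1A_2A_3: (5/7, 1/7, 1/7).
On side A_1A_2 the A_3-coordinate is zero; dropping P's A_3-weight 1/7 and renormalizing the remaining 5/7 : 1/7 gives weights 5/6, 1/6 on A_1, A_2.
Q = (5/6)·(1, 7) + (1/6)·(7, -1) = (2, 17/3).

(2, 17/3)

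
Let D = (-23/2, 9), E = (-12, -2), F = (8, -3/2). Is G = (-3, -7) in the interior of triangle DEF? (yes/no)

Barycentric coordinates of G: (-418/879, 297/293, 406/879).
The three coordinates are negative, positive, positive; a point is interior exactly when all three are positive.

no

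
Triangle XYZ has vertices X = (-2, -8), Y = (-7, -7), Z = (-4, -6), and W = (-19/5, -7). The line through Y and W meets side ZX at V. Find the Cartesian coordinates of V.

Barycentric coordinates of W with respect to XYZ: (2/5, 1/5, 2/5).
On side ZX the Y-coordinate is zero; dropping W's Y-weight 1/5 and renormalizing the remaining 2/5 : 2/5 gives weights 1/2, 1/2 on Z, X.
V = (1/2)·(-4, -6) + (1/2)·(-2, -8) = (-3, -7).

(-3, -7)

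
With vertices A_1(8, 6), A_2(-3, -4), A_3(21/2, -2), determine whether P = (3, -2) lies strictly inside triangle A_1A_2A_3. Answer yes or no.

yes

Barycentric coordinates of P: (15/113, 60/113, 38/113).
The three coordinates are positive, positive, positive; a point is interior exactly when all three are positive.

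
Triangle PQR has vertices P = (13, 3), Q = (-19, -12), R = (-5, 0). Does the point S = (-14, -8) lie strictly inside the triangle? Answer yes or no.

Barycentric coordinates of S: (2/87, 39/58, 53/174).
The three coordinates are positive, positive, positive; a point is interior exactly when all three are positive.

yes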